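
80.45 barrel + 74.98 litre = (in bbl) 80.92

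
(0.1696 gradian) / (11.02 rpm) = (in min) 3.848e-05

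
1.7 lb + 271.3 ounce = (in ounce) 298.5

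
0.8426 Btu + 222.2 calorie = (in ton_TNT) 4.347e-07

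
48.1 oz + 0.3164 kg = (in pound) 3.704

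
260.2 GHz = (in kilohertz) 2.602e+08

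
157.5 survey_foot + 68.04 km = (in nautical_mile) 36.76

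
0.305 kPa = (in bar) 0.00305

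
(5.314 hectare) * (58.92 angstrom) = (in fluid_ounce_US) 10.59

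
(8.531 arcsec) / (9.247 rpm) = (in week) 7.062e-11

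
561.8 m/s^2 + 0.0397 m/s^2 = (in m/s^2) 561.8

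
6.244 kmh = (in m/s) 1.734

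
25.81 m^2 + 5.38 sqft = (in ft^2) 283.2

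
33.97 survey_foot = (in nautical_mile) 0.005591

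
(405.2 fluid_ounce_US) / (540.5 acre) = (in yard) 5.991e-09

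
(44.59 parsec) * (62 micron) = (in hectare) 8.531e+09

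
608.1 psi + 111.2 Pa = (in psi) 608.1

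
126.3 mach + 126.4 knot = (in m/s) 4.307e+04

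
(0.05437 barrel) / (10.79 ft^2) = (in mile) 5.358e-06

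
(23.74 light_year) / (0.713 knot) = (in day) 7.087e+12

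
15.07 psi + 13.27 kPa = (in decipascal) 1.172e+06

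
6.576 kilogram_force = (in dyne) 6.449e+06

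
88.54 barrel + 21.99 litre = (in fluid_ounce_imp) 4.962e+05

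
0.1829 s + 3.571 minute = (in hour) 0.05957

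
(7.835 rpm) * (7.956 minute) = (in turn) 62.34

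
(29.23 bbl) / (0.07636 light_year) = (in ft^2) 6.924e-14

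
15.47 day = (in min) 2.228e+04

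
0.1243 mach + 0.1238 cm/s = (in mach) 0.1243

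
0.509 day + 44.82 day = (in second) 3.916e+06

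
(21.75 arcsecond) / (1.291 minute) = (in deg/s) 7.8e-05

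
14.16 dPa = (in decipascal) 14.16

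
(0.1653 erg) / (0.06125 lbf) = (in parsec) 1.966e-24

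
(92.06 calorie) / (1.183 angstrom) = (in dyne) 3.256e+17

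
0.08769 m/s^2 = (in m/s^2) 0.08769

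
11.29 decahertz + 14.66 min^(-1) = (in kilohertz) 0.1131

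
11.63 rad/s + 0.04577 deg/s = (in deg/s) 666.4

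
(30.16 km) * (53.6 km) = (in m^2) 1.617e+09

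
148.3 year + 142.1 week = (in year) 151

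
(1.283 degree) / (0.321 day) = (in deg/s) 4.626e-05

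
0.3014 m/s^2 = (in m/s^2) 0.3014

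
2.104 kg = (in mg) 2.104e+06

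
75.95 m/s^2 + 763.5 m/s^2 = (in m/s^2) 839.5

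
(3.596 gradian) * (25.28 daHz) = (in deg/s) 818.2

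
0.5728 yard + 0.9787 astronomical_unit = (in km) 1.464e+08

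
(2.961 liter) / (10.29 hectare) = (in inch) 1.133e-06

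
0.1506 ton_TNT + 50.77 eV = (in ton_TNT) 0.1506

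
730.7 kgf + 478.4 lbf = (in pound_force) 2089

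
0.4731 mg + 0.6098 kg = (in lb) 1.344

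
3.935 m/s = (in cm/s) 393.5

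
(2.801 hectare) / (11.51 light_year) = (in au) 1.719e-24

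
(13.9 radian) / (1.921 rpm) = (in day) 0.0007997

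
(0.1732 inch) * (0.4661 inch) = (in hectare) 5.208e-09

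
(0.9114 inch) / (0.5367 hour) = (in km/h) 4.313e-05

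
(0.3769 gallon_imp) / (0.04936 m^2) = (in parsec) 1.125e-18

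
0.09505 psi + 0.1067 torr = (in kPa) 0.6696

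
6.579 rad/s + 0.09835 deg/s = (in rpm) 62.84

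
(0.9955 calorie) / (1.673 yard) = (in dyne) 2.723e+05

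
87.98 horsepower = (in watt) 6.561e+04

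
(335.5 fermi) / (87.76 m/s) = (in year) 1.212e-22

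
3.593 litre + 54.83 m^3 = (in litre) 5.483e+04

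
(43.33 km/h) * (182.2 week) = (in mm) 1.326e+12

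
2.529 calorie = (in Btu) 0.01003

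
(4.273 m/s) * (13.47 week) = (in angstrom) 3.481e+17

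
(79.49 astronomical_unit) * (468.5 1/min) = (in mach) 2.727e+11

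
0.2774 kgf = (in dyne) 2.72e+05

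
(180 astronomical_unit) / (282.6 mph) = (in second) 2.131e+11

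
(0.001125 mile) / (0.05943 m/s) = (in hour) 0.008462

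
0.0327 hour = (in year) 3.733e-06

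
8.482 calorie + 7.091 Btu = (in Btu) 7.125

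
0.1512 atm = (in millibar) 153.2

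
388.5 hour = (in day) 16.19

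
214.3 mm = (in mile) 0.0001332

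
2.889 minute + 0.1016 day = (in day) 0.1036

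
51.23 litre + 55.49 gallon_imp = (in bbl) 1.909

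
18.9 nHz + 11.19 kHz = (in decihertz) 1.119e+05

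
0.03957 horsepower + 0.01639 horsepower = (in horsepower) 0.05596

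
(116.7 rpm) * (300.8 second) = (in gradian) 2.34e+05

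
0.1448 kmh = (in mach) 0.0001181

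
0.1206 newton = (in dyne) 1.206e+04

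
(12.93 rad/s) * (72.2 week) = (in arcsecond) 1.165e+14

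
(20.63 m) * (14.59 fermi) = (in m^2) 3.01e-13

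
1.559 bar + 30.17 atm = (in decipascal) 3.213e+07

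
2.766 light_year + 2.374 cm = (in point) 7.418e+19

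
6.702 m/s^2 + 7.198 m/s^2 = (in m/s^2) 13.9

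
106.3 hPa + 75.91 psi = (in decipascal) 5.34e+06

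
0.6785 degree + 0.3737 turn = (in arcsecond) 4.868e+05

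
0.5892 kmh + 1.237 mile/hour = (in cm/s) 71.67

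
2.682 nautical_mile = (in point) 1.408e+07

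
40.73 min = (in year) 7.749e-05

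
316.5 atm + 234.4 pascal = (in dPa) 3.207e+08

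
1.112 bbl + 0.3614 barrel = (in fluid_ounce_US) 7921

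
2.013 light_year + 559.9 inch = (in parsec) 0.6172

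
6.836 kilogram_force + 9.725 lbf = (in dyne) 1.103e+07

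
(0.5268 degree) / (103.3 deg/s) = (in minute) 8.5e-05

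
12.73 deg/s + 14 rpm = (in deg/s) 96.73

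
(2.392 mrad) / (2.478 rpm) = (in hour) 2.561e-06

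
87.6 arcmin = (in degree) 1.46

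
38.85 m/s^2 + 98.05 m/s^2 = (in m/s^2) 136.9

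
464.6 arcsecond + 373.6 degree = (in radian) 6.523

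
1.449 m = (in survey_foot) 4.754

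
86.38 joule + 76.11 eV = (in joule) 86.38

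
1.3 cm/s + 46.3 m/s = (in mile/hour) 103.6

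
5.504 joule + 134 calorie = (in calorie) 135.3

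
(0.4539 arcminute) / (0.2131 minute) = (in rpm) 9.861e-05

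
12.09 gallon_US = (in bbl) 0.2879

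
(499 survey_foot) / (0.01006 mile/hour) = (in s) 3.382e+04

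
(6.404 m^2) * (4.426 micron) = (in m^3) 2.834e-05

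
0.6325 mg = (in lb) 1.394e-06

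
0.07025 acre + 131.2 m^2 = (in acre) 0.1027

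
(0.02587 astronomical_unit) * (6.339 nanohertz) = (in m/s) 24.53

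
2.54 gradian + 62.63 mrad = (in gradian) 6.527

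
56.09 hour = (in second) 2.019e+05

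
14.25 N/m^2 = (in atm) 0.0001406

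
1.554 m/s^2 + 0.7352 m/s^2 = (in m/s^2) 2.289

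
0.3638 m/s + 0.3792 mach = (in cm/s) 1.295e+04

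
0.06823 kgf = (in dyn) 6.691e+04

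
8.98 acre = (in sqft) 3.912e+05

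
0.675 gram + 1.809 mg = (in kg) 0.0006768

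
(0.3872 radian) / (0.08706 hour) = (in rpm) 0.0118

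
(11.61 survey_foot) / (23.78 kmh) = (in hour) 0.0001488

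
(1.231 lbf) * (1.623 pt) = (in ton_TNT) 7.493e-13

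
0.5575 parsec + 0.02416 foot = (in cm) 1.72e+18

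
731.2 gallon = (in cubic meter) 2.768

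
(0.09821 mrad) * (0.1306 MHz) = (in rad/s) 12.83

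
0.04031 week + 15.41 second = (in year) 0.0007736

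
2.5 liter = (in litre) 2.5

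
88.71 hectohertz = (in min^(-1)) 5.323e+05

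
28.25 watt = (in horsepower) 0.03788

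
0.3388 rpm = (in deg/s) 2.033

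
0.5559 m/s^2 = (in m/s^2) 0.5559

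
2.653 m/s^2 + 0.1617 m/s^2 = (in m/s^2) 2.815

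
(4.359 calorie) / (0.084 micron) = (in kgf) 2.214e+07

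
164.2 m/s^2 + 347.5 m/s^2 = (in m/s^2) 511.7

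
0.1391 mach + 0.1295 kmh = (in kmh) 170.6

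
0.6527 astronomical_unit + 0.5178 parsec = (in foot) 5.242e+16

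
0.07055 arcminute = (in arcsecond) 4.233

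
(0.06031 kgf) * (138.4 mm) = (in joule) 0.08186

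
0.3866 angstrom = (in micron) 3.866e-05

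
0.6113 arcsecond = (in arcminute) 0.01019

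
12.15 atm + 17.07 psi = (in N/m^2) 1.349e+06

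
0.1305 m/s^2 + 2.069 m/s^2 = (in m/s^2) 2.2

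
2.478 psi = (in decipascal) 1.709e+05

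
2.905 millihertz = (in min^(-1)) 0.1743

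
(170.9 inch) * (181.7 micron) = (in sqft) 0.00849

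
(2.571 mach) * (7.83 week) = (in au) 0.02771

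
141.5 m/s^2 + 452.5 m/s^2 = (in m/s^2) 594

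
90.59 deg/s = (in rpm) 15.1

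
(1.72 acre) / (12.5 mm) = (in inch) 2.192e+07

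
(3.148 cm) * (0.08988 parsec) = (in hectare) 8.731e+09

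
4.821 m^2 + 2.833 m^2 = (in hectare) 0.0007654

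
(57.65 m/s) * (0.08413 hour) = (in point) 4.949e+07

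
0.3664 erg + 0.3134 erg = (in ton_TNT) 1.625e-17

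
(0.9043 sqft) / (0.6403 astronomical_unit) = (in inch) 3.453e-11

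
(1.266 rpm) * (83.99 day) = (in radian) 9.621e+05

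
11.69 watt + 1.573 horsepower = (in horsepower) 1.589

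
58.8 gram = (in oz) 2.074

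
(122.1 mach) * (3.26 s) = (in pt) 3.842e+08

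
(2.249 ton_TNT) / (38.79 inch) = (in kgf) 9.739e+08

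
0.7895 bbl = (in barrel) 0.7895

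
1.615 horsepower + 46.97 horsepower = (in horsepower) 48.59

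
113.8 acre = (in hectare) 46.05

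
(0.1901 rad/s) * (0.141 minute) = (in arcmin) 5529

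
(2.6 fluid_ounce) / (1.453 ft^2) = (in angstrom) 5.696e+06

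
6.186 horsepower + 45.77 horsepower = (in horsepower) 51.96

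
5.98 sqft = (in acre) 0.0001373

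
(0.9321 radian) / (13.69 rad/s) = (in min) 0.001135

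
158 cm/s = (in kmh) 5.688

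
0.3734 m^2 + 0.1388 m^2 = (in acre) 0.0001266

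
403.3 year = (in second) 1.272e+10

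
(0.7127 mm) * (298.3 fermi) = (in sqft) 2.288e-15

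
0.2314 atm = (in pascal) 2.345e+04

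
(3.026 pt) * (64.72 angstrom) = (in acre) 1.707e-15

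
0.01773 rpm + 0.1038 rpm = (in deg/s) 0.7292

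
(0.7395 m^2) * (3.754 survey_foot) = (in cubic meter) 0.8462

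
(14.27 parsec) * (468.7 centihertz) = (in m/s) 2.064e+18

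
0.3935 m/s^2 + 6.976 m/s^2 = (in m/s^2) 7.37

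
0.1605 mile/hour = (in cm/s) 7.175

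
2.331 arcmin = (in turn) 0.0001079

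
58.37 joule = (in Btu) 0.05532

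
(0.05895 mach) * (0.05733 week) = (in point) 1.973e+09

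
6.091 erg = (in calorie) 1.456e-07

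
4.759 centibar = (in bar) 0.04759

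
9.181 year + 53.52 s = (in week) 478.7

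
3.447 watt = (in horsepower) 0.004623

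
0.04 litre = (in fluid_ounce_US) 1.353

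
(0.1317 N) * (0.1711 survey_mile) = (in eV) 2.263e+20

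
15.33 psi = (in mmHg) 792.8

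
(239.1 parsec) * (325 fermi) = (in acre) 592.5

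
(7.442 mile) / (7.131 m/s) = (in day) 0.01944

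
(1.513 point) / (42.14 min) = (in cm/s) 2.111e-05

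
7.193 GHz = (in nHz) 7.193e+18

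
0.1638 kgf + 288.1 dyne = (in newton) 1.609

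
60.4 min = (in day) 0.04194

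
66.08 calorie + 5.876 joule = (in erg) 2.824e+09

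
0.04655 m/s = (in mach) 0.0001367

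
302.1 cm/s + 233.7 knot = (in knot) 239.6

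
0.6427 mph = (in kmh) 1.034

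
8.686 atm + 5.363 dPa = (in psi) 127.6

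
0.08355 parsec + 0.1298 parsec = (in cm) 6.583e+17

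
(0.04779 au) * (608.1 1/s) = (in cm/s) 4.347e+14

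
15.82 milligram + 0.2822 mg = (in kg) 1.61e-05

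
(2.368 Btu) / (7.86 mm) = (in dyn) 3.179e+10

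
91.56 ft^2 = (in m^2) 8.506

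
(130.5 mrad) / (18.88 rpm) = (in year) 2.093e-09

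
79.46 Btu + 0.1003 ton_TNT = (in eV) 2.62e+27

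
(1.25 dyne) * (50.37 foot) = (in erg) 1919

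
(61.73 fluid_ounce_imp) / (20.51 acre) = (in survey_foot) 6.933e-08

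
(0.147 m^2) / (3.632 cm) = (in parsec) 1.312e-16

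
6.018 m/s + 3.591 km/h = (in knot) 13.64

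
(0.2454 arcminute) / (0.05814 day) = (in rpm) 1.357e-07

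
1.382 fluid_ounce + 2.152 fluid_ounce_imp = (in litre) 0.102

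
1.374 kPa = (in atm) 0.01356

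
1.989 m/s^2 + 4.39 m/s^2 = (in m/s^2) 6.379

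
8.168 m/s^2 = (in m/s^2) 8.168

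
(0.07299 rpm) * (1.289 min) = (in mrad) 591.1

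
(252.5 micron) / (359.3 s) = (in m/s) 7.028e-07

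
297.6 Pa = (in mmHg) 2.232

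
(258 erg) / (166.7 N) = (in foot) 5.078e-07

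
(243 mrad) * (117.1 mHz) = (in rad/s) 0.02846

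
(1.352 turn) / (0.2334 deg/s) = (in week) 0.003448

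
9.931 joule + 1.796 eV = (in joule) 9.931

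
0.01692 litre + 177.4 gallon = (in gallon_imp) 147.7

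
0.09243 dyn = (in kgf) 9.425e-08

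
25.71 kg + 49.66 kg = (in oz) 2659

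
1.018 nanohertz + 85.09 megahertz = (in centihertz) 8.509e+09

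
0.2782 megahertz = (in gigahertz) 0.0002782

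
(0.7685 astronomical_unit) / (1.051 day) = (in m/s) 1.266e+06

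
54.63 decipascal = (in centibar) 0.005463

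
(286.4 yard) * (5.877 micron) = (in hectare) 1.539e-07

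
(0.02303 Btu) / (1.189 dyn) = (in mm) 2.044e+09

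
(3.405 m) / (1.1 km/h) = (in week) 1.843e-05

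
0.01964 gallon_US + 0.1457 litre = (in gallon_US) 0.05813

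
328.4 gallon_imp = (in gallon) 394.4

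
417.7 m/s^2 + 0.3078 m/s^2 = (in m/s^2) 418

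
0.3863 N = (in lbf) 0.08684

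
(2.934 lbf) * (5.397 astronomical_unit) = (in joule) 1.054e+13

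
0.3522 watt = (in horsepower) 0.0004723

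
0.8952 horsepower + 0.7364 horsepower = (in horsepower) 1.632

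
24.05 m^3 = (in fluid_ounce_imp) 8.464e+05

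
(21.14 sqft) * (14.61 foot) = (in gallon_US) 2310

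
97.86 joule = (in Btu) 0.09275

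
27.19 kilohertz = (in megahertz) 0.02719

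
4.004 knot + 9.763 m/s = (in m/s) 11.82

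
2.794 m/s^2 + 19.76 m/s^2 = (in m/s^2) 22.55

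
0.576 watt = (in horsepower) 0.0007724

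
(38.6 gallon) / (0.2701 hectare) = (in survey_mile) 3.361e-08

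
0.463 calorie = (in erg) 1.937e+07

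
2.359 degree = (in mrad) 41.17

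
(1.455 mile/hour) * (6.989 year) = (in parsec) 4.646e-09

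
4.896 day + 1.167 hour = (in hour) 118.7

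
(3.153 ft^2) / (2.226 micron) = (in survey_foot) 4.317e+05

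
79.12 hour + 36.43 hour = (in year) 0.01319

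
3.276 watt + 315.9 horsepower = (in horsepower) 315.9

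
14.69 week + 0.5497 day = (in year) 0.2832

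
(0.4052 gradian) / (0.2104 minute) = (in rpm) 0.004815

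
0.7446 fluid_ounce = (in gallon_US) 0.005817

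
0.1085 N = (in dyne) 1.085e+04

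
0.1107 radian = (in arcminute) 380.6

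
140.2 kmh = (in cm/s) 3894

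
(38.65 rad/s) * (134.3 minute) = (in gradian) 1.983e+07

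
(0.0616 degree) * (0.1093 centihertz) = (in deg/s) 6.733e-05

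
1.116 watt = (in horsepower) 0.001497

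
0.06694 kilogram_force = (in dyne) 6.565e+04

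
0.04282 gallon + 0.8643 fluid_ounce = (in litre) 0.1877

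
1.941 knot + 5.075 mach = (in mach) 5.078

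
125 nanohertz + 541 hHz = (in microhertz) 5.41e+10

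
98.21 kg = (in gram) 9.821e+04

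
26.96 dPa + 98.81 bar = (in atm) 97.52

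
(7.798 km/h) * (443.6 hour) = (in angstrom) 3.459e+16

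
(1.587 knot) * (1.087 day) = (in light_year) 8.105e-12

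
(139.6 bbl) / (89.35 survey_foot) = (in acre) 0.0002014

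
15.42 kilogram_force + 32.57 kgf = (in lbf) 105.8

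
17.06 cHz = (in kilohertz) 0.0001706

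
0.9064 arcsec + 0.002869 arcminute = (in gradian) 0.0003329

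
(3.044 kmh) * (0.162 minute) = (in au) 5.494e-11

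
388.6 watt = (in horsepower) 0.5211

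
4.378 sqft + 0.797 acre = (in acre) 0.7971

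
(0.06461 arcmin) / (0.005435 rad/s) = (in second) 0.003458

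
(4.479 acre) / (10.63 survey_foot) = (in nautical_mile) 3.021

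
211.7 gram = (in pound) 0.4667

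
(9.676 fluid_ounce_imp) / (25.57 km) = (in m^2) 1.075e-08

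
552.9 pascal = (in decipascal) 5529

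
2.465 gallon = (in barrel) 0.05869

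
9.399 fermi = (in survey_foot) 3.084e-14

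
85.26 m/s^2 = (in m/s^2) 85.26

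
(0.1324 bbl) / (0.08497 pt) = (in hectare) 0.07022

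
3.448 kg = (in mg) 3.448e+06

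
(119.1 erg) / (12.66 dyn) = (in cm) 9.408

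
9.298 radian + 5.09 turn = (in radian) 41.28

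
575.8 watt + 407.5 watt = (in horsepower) 1.319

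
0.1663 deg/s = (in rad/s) 0.002902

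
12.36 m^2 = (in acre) 0.003054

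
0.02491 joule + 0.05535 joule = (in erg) 8.026e+05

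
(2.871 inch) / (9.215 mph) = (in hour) 4.917e-06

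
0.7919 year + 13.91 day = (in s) 2.618e+07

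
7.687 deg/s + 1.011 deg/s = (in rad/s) 0.1518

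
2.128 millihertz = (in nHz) 2.128e+06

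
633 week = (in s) 3.828e+08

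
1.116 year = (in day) 407.3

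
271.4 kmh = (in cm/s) 7539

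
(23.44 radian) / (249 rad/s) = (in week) 1.556e-07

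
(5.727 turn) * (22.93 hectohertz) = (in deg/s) 4.728e+06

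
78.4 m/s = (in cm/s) 7840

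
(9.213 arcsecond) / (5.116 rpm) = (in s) 8.337e-05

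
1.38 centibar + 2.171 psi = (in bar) 0.1635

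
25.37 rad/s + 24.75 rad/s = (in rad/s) 50.12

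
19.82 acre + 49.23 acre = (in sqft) 3.008e+06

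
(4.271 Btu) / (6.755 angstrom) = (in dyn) 6.671e+17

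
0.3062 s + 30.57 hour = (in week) 0.182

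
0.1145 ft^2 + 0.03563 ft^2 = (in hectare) 1.395e-06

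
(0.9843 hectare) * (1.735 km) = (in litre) 1.708e+10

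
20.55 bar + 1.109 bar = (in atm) 21.38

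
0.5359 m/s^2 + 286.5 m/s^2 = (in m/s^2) 287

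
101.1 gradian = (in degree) 90.99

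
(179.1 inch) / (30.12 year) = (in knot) 9.31e-09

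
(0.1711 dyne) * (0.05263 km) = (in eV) 5.62e+14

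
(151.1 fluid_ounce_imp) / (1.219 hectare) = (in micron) 0.3522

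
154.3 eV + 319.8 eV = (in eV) 474.1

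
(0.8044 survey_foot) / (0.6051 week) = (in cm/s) 6.7e-05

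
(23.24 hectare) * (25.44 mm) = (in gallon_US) 1.562e+06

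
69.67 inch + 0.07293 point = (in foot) 5.806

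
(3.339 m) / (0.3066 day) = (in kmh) 0.0004538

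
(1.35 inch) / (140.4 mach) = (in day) 8.302e-12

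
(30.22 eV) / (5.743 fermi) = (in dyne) 84.31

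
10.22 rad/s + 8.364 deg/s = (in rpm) 98.99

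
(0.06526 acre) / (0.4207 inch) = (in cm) 2.471e+06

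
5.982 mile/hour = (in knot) 5.198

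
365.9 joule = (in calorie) 87.45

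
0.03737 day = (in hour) 0.8969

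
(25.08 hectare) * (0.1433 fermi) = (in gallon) 9.494e-09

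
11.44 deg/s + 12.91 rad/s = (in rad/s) 13.11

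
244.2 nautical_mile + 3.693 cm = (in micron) 4.523e+11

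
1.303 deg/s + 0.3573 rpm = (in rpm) 0.5745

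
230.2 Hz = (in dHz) 2302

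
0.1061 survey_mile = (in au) 1.141e-09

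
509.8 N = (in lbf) 114.6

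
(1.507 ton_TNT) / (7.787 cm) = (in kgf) 8.257e+09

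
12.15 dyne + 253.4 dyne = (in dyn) 265.6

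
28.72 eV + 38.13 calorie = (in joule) 159.5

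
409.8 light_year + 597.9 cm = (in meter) 3.877e+18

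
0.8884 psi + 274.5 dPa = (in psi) 0.8924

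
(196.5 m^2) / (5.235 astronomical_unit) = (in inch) 9.878e-09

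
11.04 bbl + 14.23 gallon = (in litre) 1809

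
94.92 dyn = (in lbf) 0.0002134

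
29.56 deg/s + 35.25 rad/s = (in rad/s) 35.77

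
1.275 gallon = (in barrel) 0.03036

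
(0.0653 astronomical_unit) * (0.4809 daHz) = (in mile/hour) 1.051e+11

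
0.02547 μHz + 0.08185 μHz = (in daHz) 1.073e-08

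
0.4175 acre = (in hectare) 0.169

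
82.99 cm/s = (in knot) 1.613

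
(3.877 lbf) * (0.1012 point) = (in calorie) 0.0001472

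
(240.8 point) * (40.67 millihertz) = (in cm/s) 0.3455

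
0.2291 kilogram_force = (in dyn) 2.247e+05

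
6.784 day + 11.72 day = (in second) 1.599e+06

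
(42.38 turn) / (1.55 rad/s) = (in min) 2.863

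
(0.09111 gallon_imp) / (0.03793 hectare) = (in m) 1.092e-06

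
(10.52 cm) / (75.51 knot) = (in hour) 7.523e-07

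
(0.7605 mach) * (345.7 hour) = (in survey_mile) 2.002e+05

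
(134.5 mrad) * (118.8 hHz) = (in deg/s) 9.155e+04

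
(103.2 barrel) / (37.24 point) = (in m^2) 1249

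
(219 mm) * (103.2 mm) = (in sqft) 0.2433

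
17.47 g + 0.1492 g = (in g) 17.62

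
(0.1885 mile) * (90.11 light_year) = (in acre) 6.391e+16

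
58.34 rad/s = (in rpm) 557.1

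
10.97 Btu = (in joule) 1.157e+04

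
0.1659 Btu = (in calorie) 41.83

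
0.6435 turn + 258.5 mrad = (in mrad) 4302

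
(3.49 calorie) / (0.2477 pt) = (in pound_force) 3.757e+04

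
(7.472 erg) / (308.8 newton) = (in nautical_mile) 1.307e-12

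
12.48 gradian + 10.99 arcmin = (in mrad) 199.2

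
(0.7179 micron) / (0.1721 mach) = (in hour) 3.403e-12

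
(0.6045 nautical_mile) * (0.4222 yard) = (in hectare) 0.04322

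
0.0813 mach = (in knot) 53.81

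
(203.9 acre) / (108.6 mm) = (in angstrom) 7.598e+16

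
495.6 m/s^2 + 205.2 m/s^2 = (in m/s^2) 700.8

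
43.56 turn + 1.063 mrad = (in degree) 1.568e+04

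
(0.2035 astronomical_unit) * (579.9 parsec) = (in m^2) 5.447e+29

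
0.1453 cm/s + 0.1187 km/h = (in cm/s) 3.443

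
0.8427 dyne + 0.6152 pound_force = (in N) 2.737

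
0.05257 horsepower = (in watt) 39.2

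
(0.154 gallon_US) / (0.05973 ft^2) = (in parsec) 3.405e-18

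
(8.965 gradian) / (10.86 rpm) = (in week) 2.047e-07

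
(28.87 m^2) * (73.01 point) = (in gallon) 196.4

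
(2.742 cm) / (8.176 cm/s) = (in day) 3.882e-06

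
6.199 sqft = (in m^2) 0.5759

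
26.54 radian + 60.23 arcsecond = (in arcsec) 5.474e+06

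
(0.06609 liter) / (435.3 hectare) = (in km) 1.518e-14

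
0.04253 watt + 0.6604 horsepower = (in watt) 492.5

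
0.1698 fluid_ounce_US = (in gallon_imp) 0.001105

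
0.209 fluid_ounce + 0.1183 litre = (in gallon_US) 0.03288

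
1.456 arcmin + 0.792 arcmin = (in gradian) 0.04163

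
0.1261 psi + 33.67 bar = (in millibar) 3.368e+04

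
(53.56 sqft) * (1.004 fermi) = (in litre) 4.996e-12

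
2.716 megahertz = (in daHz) 2.716e+05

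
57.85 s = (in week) 9.565e-05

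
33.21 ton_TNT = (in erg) 1.39e+18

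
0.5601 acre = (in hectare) 0.2267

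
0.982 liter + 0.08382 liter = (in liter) 1.066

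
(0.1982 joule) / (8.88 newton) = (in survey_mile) 1.387e-05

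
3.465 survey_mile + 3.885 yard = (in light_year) 5.898e-13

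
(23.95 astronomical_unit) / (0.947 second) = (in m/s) 3.783e+12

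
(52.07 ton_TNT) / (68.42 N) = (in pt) 9.026e+12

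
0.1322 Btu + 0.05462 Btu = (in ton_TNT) 4.711e-08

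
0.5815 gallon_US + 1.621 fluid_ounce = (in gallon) 0.5942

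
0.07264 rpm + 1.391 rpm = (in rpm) 1.464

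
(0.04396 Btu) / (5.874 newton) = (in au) 5.278e-11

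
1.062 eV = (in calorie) 4.067e-20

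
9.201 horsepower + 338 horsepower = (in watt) 2.589e+05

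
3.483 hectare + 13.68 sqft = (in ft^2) 3.749e+05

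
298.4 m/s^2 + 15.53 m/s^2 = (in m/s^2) 313.9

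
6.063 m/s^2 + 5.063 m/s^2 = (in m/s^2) 11.13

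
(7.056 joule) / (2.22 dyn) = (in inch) 1.251e+07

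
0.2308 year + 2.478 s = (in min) 1.213e+05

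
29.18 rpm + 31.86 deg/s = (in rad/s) 3.612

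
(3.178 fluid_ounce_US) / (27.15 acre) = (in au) 5.718e-21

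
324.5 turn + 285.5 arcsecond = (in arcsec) 4.206e+08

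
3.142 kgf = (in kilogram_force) 3.142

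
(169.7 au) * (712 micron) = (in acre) 4.467e+06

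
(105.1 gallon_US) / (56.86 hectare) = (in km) 6.997e-10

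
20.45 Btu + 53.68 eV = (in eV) 1.347e+23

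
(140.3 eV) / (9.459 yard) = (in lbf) 5.843e-19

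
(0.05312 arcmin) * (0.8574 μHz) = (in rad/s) 1.325e-11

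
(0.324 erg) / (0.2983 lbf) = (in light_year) 2.581e-24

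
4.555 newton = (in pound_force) 1.024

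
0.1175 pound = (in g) 53.3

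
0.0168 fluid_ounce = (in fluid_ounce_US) 0.0168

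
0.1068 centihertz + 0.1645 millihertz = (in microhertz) 1233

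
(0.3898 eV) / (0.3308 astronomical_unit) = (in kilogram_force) 1.287e-31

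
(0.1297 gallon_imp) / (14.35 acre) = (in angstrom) 101.5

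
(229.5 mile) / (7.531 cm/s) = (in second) 4.904e+06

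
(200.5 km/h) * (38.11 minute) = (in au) 8.513e-07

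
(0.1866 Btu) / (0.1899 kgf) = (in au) 7.067e-10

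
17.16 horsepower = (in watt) 1.28e+04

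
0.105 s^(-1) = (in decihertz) 1.05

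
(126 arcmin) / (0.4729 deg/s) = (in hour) 0.001234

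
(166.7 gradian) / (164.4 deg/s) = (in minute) 0.01521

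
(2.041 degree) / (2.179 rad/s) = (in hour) 4.541e-06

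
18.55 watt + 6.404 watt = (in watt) 24.95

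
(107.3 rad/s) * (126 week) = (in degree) 4.685e+11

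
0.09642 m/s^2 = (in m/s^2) 0.09642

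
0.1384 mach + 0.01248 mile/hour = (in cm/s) 4713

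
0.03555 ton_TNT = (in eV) 9.284e+26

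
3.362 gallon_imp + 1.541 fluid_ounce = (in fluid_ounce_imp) 539.5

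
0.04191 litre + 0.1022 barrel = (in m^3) 0.01629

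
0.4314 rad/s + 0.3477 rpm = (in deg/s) 26.8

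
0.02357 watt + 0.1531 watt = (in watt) 0.1767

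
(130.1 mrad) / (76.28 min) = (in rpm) 0.0002714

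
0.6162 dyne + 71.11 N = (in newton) 71.11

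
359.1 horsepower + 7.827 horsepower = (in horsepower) 366.9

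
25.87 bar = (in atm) 25.53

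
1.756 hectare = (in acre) 4.339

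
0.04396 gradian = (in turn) 0.0001099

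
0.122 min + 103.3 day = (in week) 14.76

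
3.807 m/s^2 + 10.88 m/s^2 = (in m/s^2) 14.69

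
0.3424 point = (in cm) 0.01208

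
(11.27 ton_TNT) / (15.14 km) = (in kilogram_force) 3.176e+05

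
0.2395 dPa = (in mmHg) 0.0001796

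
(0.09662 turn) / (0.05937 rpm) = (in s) 97.65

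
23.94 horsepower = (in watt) 1.785e+04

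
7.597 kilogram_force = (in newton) 74.5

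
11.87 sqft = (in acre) 0.0002725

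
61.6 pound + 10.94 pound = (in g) 3.29e+04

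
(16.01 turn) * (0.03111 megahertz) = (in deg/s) 1.793e+08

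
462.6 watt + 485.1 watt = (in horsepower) 1.271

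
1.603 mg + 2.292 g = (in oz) 0.0809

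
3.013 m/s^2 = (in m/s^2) 3.013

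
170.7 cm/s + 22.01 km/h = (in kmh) 28.16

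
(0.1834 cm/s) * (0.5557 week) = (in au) 4.12e-09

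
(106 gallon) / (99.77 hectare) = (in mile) 2.499e-10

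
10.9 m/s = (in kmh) 39.24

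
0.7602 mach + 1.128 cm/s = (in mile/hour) 579.1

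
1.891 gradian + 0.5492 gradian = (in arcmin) 131.8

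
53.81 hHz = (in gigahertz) 5.381e-06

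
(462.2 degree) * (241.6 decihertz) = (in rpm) 1861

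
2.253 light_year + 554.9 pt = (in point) 6.042e+19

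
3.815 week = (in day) 26.7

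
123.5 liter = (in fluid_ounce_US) 4176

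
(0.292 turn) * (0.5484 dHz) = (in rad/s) 0.1006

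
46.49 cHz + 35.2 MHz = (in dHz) 3.52e+08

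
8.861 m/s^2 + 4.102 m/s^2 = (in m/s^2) 12.96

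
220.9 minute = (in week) 0.02191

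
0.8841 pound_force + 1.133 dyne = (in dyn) 3.933e+05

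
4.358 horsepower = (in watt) 3250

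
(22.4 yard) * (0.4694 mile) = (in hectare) 1.547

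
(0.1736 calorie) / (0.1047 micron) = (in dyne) 6.937e+11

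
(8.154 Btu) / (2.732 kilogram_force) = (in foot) 1053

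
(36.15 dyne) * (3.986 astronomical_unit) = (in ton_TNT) 0.05152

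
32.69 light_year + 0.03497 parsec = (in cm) 3.104e+19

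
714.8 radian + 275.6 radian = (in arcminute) 3.405e+06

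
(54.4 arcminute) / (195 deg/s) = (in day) 5.381e-08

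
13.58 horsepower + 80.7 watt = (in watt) 1.021e+04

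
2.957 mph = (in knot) 2.57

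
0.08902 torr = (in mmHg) 0.08902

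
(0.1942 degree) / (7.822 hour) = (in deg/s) 6.897e-06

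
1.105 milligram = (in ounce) 3.898e-05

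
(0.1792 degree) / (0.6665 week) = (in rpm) 7.409e-08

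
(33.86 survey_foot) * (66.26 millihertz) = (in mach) 0.002008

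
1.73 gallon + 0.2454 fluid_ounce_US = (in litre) 6.556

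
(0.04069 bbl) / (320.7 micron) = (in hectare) 0.002017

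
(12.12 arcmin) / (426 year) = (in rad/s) 2.624e-13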